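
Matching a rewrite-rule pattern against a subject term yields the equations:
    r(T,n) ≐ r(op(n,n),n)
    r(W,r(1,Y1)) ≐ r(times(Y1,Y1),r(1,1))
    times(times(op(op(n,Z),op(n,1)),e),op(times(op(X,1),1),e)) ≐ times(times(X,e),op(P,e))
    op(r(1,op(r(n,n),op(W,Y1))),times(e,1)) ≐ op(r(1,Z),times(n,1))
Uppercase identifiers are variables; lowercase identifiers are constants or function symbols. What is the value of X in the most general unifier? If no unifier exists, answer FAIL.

FAIL

Decompose r/2: T ≐ op(n,n),  n ≐ n.
Bind T := op(n,n); no other remaining equation mentions T.
Delete trivial equation n ≐ n.
Decompose r/2: W ≐ times(Y1,Y1),  r(1,Y1) ≐ r(1,1).
Bind W := times(Y1,Y1); substituting into the one remaining equation that mentions W gives: op(r(1,op(r(n,n),op(times(Y1,Y1),Y1))),times(e,1)) ≐ op(r(1,Z),times(n,1)).
Decompose r/2: 1 ≐ 1,  Y1 ≐ 1.
Delete trivial equation 1 ≐ 1.
Bind Y1 := 1; substituting into the one remaining equation that mentions Y1 gives: op(r(1,op(r(n,n),op(times(1,1),1))),times(e,1)) ≐ op(r(1,Z),times(n,1)). Substituting into the earlier binding gives W := times(1,1).
Decompose times/2: times(op(op(n,Z),op(n,1)),e) ≐ times(X,e),  op(times(op(X,1),1),e) ≐ op(P,e).
Decompose times/2: op(op(n,Z),op(n,1)) ≐ X,  e ≐ e.
Bind X := op(op(n,Z),op(n,1)); substituting into the one remaining equation that mentions X gives: op(times(op(op(op(n,Z),op(n,1)),1),1),e) ≐ op(P,e).
Delete trivial equation e ≐ e.
Decompose op/2: times(op(op(op(n,Z),op(n,1)),1),1) ≐ P,  e ≐ e.
Bind P := times(op(op(op(n,Z),op(n,1)),1),1); no other remaining equation mentions P.
Delete trivial equation e ≐ e.
Decompose op/2: r(1,op(r(n,n),op(times(1,1),1))) ≐ r(1,Z),  times(e,1) ≐ times(n,1).
Decompose r/2: 1 ≐ 1,  op(r(n,n),op(times(1,1),1)) ≐ Z.
Delete trivial equation 1 ≐ 1.
Bind Z := op(r(n,n),op(times(1,1),1)); no other remaining equation mentions Z. Substituting into the earlier bindings gives X := op(op(n,op(r(n,n),op(times(1,1),1))),op(n,1)), P := times(op(op(op(n,op(r(n,n),op(times(1,1),1))),op(n,1)),1),1).
Decompose times/2: e ≐ n,  1 ≐ 1.
Clash: constants e and n differ; no unifier exists.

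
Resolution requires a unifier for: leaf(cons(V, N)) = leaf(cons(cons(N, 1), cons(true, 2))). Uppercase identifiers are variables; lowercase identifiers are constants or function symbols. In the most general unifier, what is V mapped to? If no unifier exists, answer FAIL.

Decompose leaf/1: cons(V, N) = cons(cons(N, 1), cons(true, 2)).
Decompose cons/2: V = cons(N, 1),  N = cons(true, 2).
Bind V := cons(N, 1); no other remaining equation mentions V.
Bind N := cons(true, 2). Substituting into the earlier binding gives V := cons(cons(true, 2), 1).
MGU = { V -> cons(cons(true, 2), 1), N -> cons(true, 2) }, so V -> cons(cons(true, 2), 1).

cons(cons(true, 2), 1)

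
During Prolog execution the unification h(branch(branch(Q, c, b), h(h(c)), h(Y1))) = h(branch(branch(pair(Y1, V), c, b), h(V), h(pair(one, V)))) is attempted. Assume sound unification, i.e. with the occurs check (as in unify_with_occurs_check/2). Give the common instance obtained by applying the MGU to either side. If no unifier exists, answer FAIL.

Decompose h/1: branch(branch(Q, c, b), h(h(c)), h(Y1)) = branch(branch(pair(Y1, V), c, b), h(V), h(pair(one, V))).
Decompose branch/3: branch(Q, c, b) = branch(pair(Y1, V), c, b),  h(h(c)) = h(V),  h(Y1) = h(pair(one, V)).
Decompose branch/3: Q = pair(Y1, V),  c = c,  b = b.
Bind Q := pair(Y1, V); no other remaining equation mentions Q.
Delete trivial equation c = c.
Delete trivial equation b = b.
Decompose h/1: h(c) = V.
Bind V := h(c); substituting into the remaining equation gives: h(Y1) = h(pair(one, h(c))). Substituting into the earlier binding gives Q := pair(Y1, h(c)).
Decompose h/1: Y1 = pair(one, h(c)).
Bind Y1 := pair(one, h(c)). Substituting into the earlier binding gives Q := pair(pair(one, h(c)), h(c)).
Applying the MGU to either side gives h(branch(branch(pair(pair(one, h(c)), h(c)), c, b), h(h(c)), h(pair(one, h(c))))).

h(branch(branch(pair(pair(one, h(c)), h(c)), c, b), h(h(c)), h(pair(one, h(c)))))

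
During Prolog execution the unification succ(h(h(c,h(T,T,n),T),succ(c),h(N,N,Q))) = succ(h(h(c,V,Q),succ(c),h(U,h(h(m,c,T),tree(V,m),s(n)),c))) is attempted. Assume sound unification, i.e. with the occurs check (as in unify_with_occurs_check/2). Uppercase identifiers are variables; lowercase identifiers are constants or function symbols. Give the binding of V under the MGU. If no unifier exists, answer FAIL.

h(c,c,n)

Decompose succ/1: h(h(c,h(T,T,n),T),succ(c),h(N,N,Q)) = h(h(c,V,Q),succ(c),h(U,h(h(m,c,T),tree(V,m),s(n)),c)).
Decompose h/3: h(c,h(T,T,n),T) = h(c,V,Q),  succ(c) = succ(c),  h(N,N,Q) = h(U,h(h(m,c,T),tree(V,m),s(n)),c).
Decompose h/3: c = c,  h(T,T,n) = V,  T = Q.
Delete trivial equation c = c.
Bind V := h(T,T,n); substituting into the one remaining equation that mentions V gives: h(N,N,Q) = h(U,h(h(m,c,T),tree(h(T,T,n),m),s(n)),c).
Bind T := Q; substituting into the one remaining equation that mentions T gives: h(N,N,Q) = h(U,h(h(m,c,Q),tree(h(Q,Q,n),m),s(n)),c). Substituting into the earlier binding gives V := h(Q,Q,n).
Delete trivial equation succ(c) = succ(c).
Decompose h/3: N = U,  N = h(h(m,c,Q),tree(h(Q,Q,n),m),s(n)),  Q = c.
Bind N := U; substituting into the one remaining equation that mentions N gives: U = h(h(m,c,Q),tree(h(Q,Q,n),m),s(n)).
Bind U := h(h(m,c,Q),tree(h(Q,Q,n),m),s(n)); no other remaining equation mentions U. Substituting into the earlier binding gives N := h(h(m,c,Q),tree(h(Q,Q,n),m),s(n)).
Bind Q := c. Substituting into the earlier bindings gives V := h(c,c,n), T := c, N := h(h(m,c,c),tree(h(c,c,n),m),s(n)), U := h(h(m,c,c),tree(h(c,c,n),m),s(n)).
MGU = { V ↦ h(c,c,n), T ↦ c, N ↦ h(h(m,c,c),tree(h(c,c,n),m),s(n)), U ↦ h(h(m,c,c),tree(h(c,c,n),m),s(n)), Q ↦ c }, so V ↦ h(c,c,n).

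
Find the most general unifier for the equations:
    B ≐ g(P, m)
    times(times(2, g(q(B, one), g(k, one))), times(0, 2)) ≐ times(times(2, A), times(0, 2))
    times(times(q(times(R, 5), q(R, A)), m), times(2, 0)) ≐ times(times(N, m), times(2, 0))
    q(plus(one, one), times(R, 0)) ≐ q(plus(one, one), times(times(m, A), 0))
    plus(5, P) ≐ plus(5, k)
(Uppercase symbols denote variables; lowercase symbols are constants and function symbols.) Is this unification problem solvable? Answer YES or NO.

Bind B := g(P, m); substituting into the one remaining equation that mentions B gives: times(times(2, g(q(g(P, m), one), g(k, one))), times(0, 2)) ≐ times(times(2, A), times(0, 2)).
Decompose times/2: times(2, g(q(g(P, m), one), g(k, one))) ≐ times(2, A),  times(0, 2) ≐ times(0, 2).
Decompose times/2: 2 ≐ 2,  g(q(g(P, m), one), g(k, one)) ≐ A.
Delete trivial equation 2 ≐ 2.
Bind A := g(q(g(P, m), one), g(k, one)); substituting into the 2 remaining equations that mention A gives: times(times(q(times(R, 5), q(R, g(q(g(P, m), one), g(k, one)))), m), times(2, 0)) ≐ times(times(N, m), times(2, 0)),  q(plus(one, one), times(R, 0)) ≐ q(plus(one, one), times(times(m, g(q(g(P, m), one), g(k, one))), 0)).
Delete trivial equation times(0, 2) ≐ times(0, 2).
Decompose times/2: times(q(times(R, 5), q(R, g(q(g(P, m), one), g(k, one)))), m) ≐ times(N, m),  times(2, 0) ≐ times(2, 0).
Decompose times/2: q(times(R, 5), q(R, g(q(g(P, m), one), g(k, one)))) ≐ N,  m ≐ m.
Bind N := q(times(R, 5), q(R, g(q(g(P, m), one), g(k, one)))); no other remaining equation mentions N.
Delete trivial equation m ≐ m.
Delete trivial equation times(2, 0) ≐ times(2, 0).
Decompose q/2: plus(one, one) ≐ plus(one, one),  times(R, 0) ≐ times(times(m, g(q(g(P, m), one), g(k, one))), 0).
Delete trivial equation plus(one, one) ≐ plus(one, one).
Decompose times/2: R ≐ times(m, g(q(g(P, m), one), g(k, one))),  0 ≐ 0.
Bind R := times(m, g(q(g(P, m), one), g(k, one))); no other remaining equation mentions R. Substituting into the earlier binding gives N := q(times(times(m, g(q(g(P, m), one), g(k, one))), 5), q(times(m, g(q(g(P, m), one), g(k, one))), g(q(g(P, m), one), g(k, one)))).
Delete trivial equation 0 ≐ 0.
Decompose plus/2: 5 ≐ 5,  P ≐ k.
Delete trivial equation 5 ≐ 5.
Bind P := k. Substituting into the earlier bindings gives B := g(k, m), A := g(q(g(k, m), one), g(k, one)), N := q(times(times(m, g(q(g(k, m), one), g(k, one))), 5), q(times(m, g(q(g(k, m), one), g(k, one))), g(q(g(k, m), one), g(k, one)))), R := times(m, g(q(g(k, m), one), g(k, one))).
No equations remain and no clash or occurs-check failure arose, so a unifier exists.

YES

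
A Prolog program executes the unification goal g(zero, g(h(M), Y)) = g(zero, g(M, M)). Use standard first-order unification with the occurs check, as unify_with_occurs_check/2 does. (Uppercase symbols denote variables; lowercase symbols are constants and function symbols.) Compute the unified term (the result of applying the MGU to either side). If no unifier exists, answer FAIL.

Decompose g/2: zero = zero,  g(h(M), Y) = g(M, M).
Delete trivial equation zero = zero.
Decompose g/2: h(M) = M,  Y = M.
Occurs check fails: M occurs in h(M); the equation M = h(M) has no finite solution.

FAIL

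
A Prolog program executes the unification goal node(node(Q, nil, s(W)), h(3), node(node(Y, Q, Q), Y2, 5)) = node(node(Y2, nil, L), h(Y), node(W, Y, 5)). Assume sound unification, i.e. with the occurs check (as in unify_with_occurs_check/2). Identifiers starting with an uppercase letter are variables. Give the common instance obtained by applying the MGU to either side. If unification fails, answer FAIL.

node(node(3, nil, s(node(3, 3, 3))), h(3), node(node(3, 3, 3), 3, 5))

Decompose node/3: node(Q, nil, s(W)) = node(Y2, nil, L),  h(3) = h(Y),  node(node(Y, Q, Q), Y2, 5) = node(W, Y, 5).
Decompose node/3: Q = Y2,  nil = nil,  s(W) = L.
Bind Q := Y2; substituting into the one remaining equation that mentions Q gives: node(node(Y, Y2, Y2), Y2, 5) = node(W, Y, 5).
Delete trivial equation nil = nil.
Bind L := s(W); no other remaining equation mentions L.
Decompose h/1: 3 = Y.
Bind Y := 3; substituting into the remaining equation gives: node(node(3, Y2, Y2), Y2, 5) = node(W, 3, 5).
Decompose node/3: node(3, Y2, Y2) = W,  Y2 = 3,  5 = 5.
Bind W := node(3, Y2, Y2); no other remaining equation mentions W. Substituting into the earlier binding gives L := s(node(3, Y2, Y2)).
Bind Y2 := 3; no other remaining equation mentions Y2. Substituting into the earlier bindings gives Q := 3, L := s(node(3, 3, 3)), W := node(3, 3, 3).
Delete trivial equation 5 = 5.
Applying the MGU to either side gives node(node(3, nil, s(node(3, 3, 3))), h(3), node(node(3, 3, 3), 3, 5)).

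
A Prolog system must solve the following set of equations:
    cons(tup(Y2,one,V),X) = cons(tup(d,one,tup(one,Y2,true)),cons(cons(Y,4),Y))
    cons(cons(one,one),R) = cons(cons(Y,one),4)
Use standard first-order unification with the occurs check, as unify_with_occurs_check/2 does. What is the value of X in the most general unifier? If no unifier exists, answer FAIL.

Decompose cons/2: tup(Y2,one,V) = tup(d,one,tup(one,Y2,true)),  X = cons(cons(Y,4),Y).
Decompose tup/3: Y2 = d,  one = one,  V = tup(one,Y2,true).
Bind Y2 := d; substituting into the one remaining equation that mentions Y2 gives: V = tup(one,d,true).
Delete trivial equation one = one.
Bind V := tup(one,d,true); no other remaining equation mentions V.
Bind X := cons(cons(Y,4),Y); no other remaining equation mentions X.
Decompose cons/2: cons(one,one) = cons(Y,one),  R = 4.
Decompose cons/2: one = Y,  one = one.
Bind Y := one; no other remaining equation mentions Y. Substituting into the earlier binding gives X := cons(cons(one,4),one).
Delete trivial equation one = one.
Bind R := 4.
MGU = { Y2 -> d, V -> tup(one,d,true), X -> cons(cons(one,4),one), Y -> one, R -> 4 }, so X -> cons(cons(one,4),one).

cons(cons(one,4),one)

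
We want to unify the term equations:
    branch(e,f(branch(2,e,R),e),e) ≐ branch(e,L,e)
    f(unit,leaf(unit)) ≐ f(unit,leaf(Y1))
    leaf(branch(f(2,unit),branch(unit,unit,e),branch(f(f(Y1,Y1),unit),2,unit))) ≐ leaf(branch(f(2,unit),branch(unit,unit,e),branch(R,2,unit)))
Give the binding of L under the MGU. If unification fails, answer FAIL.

f(branch(2,e,f(f(unit,unit),unit)),e)

Decompose branch/3: e ≐ e,  f(branch(2,e,R),e) ≐ L,  e ≐ e.
Delete trivial equation e ≐ e.
Bind L := f(branch(2,e,R),e); no other remaining equation mentions L.
Delete trivial equation e ≐ e.
Decompose f/2: unit ≐ unit,  leaf(unit) ≐ leaf(Y1).
Delete trivial equation unit ≐ unit.
Decompose leaf/1: unit ≐ Y1.
Bind Y1 := unit; substituting into the remaining equation gives: leaf(branch(f(2,unit),branch(unit,unit,e),branch(f(f(unit,unit),unit),2,unit))) ≐ leaf(branch(f(2,unit),branch(unit,unit,e),branch(R,2,unit))).
Decompose leaf/1: branch(f(2,unit),branch(unit,unit,e),branch(f(f(unit,unit),unit),2,unit)) ≐ branch(f(2,unit),branch(unit,unit,e),branch(R,2,unit)).
Decompose branch/3: f(2,unit) ≐ f(2,unit),  branch(unit,unit,e) ≐ branch(unit,unit,e),  branch(f(f(unit,unit),unit),2,unit) ≐ branch(R,2,unit).
Delete trivial equation f(2,unit) ≐ f(2,unit).
Delete trivial equation branch(unit,unit,e) ≐ branch(unit,unit,e).
Decompose branch/3: f(f(unit,unit),unit) ≐ R,  2 ≐ 2,  unit ≐ unit.
Bind R := f(f(unit,unit),unit); no other remaining equation mentions R. Substituting into the earlier binding gives L := f(branch(2,e,f(f(unit,unit),unit)),e).
Delete trivial equation 2 ≐ 2.
Delete trivial equation unit ≐ unit.
MGU = { L := f(branch(2,e,f(f(unit,unit),unit)),e), Y1 := unit, R := f(f(unit,unit),unit) }, so L := f(branch(2,e,f(f(unit,unit),unit)),e).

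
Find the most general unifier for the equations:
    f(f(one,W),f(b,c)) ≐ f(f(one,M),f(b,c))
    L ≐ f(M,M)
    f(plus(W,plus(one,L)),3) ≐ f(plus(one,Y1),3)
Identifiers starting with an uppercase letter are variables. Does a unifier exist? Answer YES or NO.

Decompose f/2: f(one,W) ≐ f(one,M),  f(b,c) ≐ f(b,c).
Decompose f/2: one ≐ one,  W ≐ M.
Delete trivial equation one ≐ one.
Bind W := M; substituting into the one remaining equation that mentions W gives: f(plus(M,plus(one,L)),3) ≐ f(plus(one,Y1),3).
Delete trivial equation f(b,c) ≐ f(b,c).
Bind L := f(M,M); substituting into the remaining equation gives: f(plus(M,plus(one,f(M,M))),3) ≐ f(plus(one,Y1),3).
Decompose f/2: plus(M,plus(one,f(M,M))) ≐ plus(one,Y1),  3 ≐ 3.
Decompose plus/2: M ≐ one,  plus(one,f(M,M)) ≐ Y1.
Bind M := one; substituting into the one remaining equation that mentions M gives: plus(one,f(one,one)) ≐ Y1. Substituting into the earlier bindings gives W := one, L := f(one,one).
Bind Y1 := plus(one,f(one,one)); no other remaining equation mentions Y1.
Delete trivial equation 3 ≐ 3.
No equations remain and no clash or occurs-check failure arose, so a unifier exists.

YES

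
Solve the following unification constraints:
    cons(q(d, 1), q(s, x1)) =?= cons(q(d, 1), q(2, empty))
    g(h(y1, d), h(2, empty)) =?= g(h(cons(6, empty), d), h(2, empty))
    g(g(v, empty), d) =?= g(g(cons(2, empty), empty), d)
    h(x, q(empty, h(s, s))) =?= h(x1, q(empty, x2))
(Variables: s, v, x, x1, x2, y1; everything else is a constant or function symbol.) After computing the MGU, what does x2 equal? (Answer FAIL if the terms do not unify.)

Decompose cons/2: q(d, 1) =?= q(d, 1),  q(s, x1) =?= q(2, empty).
Delete trivial equation q(d, 1) =?= q(d, 1).
Decompose q/2: s =?= 2,  x1 =?= empty.
Bind s := 2; substituting into the one remaining equation that mentions s gives: h(x, q(empty, h(2, 2))) =?= h(x1, q(empty, x2)).
Bind x1 := empty; substituting into the one remaining equation that mentions x1 gives: h(x, q(empty, h(2, 2))) =?= h(empty, q(empty, x2)).
Decompose g/2: h(y1, d) =?= h(cons(6, empty), d),  h(2, empty) =?= h(2, empty).
Decompose h/2: y1 =?= cons(6, empty),  d =?= d.
Bind y1 := cons(6, empty); no other remaining equation mentions y1.
Delete trivial equation d =?= d.
Delete trivial equation h(2, empty) =?= h(2, empty).
Decompose g/2: g(v, empty) =?= g(cons(2, empty), empty),  d =?= d.
Decompose g/2: v =?= cons(2, empty),  empty =?= empty.
Bind v := cons(2, empty); no other remaining equation mentions v.
Delete trivial equation empty =?= empty.
Delete trivial equation d =?= d.
Decompose h/2: x =?= empty,  q(empty, h(2, 2)) =?= q(empty, x2).
Bind x := empty; no other remaining equation mentions x.
Decompose q/2: empty =?= empty,  h(2, 2) =?= x2.
Delete trivial equation empty =?= empty.
Bind x2 := h(2, 2).
MGU = { s -> 2, x1 -> empty, y1 -> cons(6, empty), v -> cons(2, empty), x -> empty, x2 -> h(2, 2) }, so x2 -> h(2, 2).

h(2, 2)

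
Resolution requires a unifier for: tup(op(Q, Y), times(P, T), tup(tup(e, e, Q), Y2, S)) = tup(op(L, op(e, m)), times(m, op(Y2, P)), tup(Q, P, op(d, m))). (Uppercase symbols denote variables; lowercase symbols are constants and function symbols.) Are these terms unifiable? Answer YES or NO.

NO

Decompose tup/3: op(Q, Y) = op(L, op(e, m)),  times(P, T) = times(m, op(Y2, P)),  tup(tup(e, e, Q), Y2, S) = tup(Q, P, op(d, m)).
Decompose op/2: Q = L,  Y = op(e, m).
Bind Q := L; substituting into the one remaining equation that mentions Q gives: tup(tup(e, e, L), Y2, S) = tup(L, P, op(d, m)).
Bind Y := op(e, m); no other remaining equation mentions Y.
Decompose times/2: P = m,  T = op(Y2, P).
Bind P := m; substituting into the remaining equations gives: T = op(Y2, m),  tup(tup(e, e, L), Y2, S) = tup(L, m, op(d, m)).
Bind T := op(Y2, m); no other remaining equation mentions T.
Decompose tup/3: tup(e, e, L) = L,  Y2 = m,  S = op(d, m).
Occurs check fails: L occurs in tup(e, e, L); the equation L = tup(e, e, L) has no finite solution.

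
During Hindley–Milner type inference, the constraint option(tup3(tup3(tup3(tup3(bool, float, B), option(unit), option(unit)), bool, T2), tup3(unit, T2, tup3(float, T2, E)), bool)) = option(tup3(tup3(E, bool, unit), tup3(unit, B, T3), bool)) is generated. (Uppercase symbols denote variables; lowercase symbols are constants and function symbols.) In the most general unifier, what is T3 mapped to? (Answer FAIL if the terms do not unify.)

tup3(float, unit, tup3(tup3(bool, float, unit), option(unit), option(unit)))

Decompose option/1: tup3(tup3(tup3(tup3(bool, float, B), option(unit), option(unit)), bool, T2), tup3(unit, T2, tup3(float, T2, E)), bool) = tup3(tup3(E, bool, unit), tup3(unit, B, T3), bool).
Decompose tup3/3: tup3(tup3(tup3(bool, float, B), option(unit), option(unit)), bool, T2) = tup3(E, bool, unit),  tup3(unit, T2, tup3(float, T2, E)) = tup3(unit, B, T3),  bool = bool.
Decompose tup3/3: tup3(tup3(bool, float, B), option(unit), option(unit)) = E,  bool = bool,  T2 = unit.
Bind E := tup3(tup3(bool, float, B), option(unit), option(unit)); substituting into the one remaining equation that mentions E gives: tup3(unit, T2, tup3(float, T2, tup3(tup3(bool, float, B), option(unit), option(unit)))) = tup3(unit, B, T3).
Delete trivial equation bool = bool.
Bind T2 := unit; substituting into the one remaining equation that mentions T2 gives: tup3(unit, unit, tup3(float, unit, tup3(tup3(bool, float, B), option(unit), option(unit)))) = tup3(unit, B, T3).
Decompose tup3/3: unit = unit,  unit = B,  tup3(float, unit, tup3(tup3(bool, float, B), option(unit), option(unit))) = T3.
Delete trivial equation unit = unit.
Bind B := unit; substituting into the one remaining equation that mentions B gives: tup3(float, unit, tup3(tup3(bool, float, unit), option(unit), option(unit))) = T3. Substituting into the earlier binding gives E := tup3(tup3(bool, float, unit), option(unit), option(unit)).
Bind T3 := tup3(float, unit, tup3(tup3(bool, float, unit), option(unit), option(unit))); no other remaining equation mentions T3.
Delete trivial equation bool = bool.
MGU = { E ↦ tup3(tup3(bool, float, unit), option(unit), option(unit)), T2 ↦ unit, B ↦ unit, T3 ↦ tup3(float, unit, tup3(tup3(bool, float, unit), option(unit), option(unit))) }, so T3 ↦ tup3(float, unit, tup3(tup3(bool, float, unit), option(unit), option(unit))).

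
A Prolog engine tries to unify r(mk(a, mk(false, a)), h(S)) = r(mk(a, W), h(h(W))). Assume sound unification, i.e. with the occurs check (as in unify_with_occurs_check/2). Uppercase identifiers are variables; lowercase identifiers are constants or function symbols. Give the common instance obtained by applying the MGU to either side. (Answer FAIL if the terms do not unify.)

Decompose r/2: mk(a, mk(false, a)) = mk(a, W),  h(S) = h(h(W)).
Decompose mk/2: a = a,  mk(false, a) = W.
Delete trivial equation a = a.
Bind W := mk(false, a); substituting into the remaining equation gives: h(S) = h(h(mk(false, a))).
Decompose h/1: S = h(mk(false, a)).
Bind S := h(mk(false, a)).
Applying the MGU to either side gives r(mk(a, mk(false, a)), h(h(mk(false, a)))).

r(mk(a, mk(false, a)), h(h(mk(false, a))))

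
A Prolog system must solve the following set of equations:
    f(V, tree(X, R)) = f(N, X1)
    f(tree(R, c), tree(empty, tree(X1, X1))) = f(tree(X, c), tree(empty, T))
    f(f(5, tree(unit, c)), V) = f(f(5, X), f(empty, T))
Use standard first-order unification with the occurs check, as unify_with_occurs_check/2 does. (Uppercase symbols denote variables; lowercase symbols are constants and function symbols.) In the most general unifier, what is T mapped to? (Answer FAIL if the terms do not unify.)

Decompose f/2: V = N,  tree(X, R) = X1.
Bind V := N; substituting into the one remaining equation that mentions V gives: f(f(5, tree(unit, c)), N) = f(f(5, X), f(empty, T)).
Bind X1 := tree(X, R); substituting into the one remaining equation that mentions X1 gives: f(tree(R, c), tree(empty, tree(tree(X, R), tree(X, R)))) = f(tree(X, c), tree(empty, T)).
Decompose f/2: tree(R, c) = tree(X, c),  tree(empty, tree(tree(X, R), tree(X, R))) = tree(empty, T).
Decompose tree/2: R = X,  c = c.
Bind R := X; substituting into the one remaining equation that mentions R gives: tree(empty, tree(tree(X, X), tree(X, X))) = tree(empty, T). Substituting into the earlier binding gives X1 := tree(X, X).
Delete trivial equation c = c.
Decompose tree/2: empty = empty,  tree(tree(X, X), tree(X, X)) = T.
Delete trivial equation empty = empty.
Bind T := tree(tree(X, X), tree(X, X)); substituting into the remaining equation gives: f(f(5, tree(unit, c)), N) = f(f(5, X), f(empty, tree(tree(X, X), tree(X, X)))).
Decompose f/2: f(5, tree(unit, c)) = f(5, X),  N = f(empty, tree(tree(X, X), tree(X, X))).
Decompose f/2: 5 = 5,  tree(unit, c) = X.
Delete trivial equation 5 = 5.
Bind X := tree(unit, c); substituting into the remaining equation gives: N = f(empty, tree(tree(tree(unit, c), tree(unit, c)), tree(tree(unit, c), tree(unit, c)))). Substituting into the earlier bindings gives X1 := tree(tree(unit, c), tree(unit, c)), R := tree(unit, c), T := tree(tree(tree(unit, c), tree(unit, c)), tree(tree(unit, c), tree(unit, c))).
Bind N := f(empty, tree(tree(tree(unit, c), tree(unit, c)), tree(tree(unit, c), tree(unit, c)))). Substituting into the earlier binding gives V := f(empty, tree(tree(tree(unit, c), tree(unit, c)), tree(tree(unit, c), tree(unit, c)))).
MGU = { V -> f(empty, tree(tree(tree(unit, c), tree(unit, c)), tree(tree(unit, c), tree(unit, c)))), X1 -> tree(tree(unit, c), tree(unit, c)), R -> tree(unit, c), T -> tree(tree(tree(unit, c), tree(unit, c)), tree(tree(unit, c), tree(unit, c))), X -> tree(unit, c), N -> f(empty, tree(tree(tree(unit, c), tree(unit, c)), tree(tree(unit, c), tree(unit, c)))) }, so T -> tree(tree(tree(unit, c), tree(unit, c)), tree(tree(unit, c), tree(unit, c))).

tree(tree(tree(unit, c), tree(unit, c)), tree(tree(unit, c), tree(unit, c)))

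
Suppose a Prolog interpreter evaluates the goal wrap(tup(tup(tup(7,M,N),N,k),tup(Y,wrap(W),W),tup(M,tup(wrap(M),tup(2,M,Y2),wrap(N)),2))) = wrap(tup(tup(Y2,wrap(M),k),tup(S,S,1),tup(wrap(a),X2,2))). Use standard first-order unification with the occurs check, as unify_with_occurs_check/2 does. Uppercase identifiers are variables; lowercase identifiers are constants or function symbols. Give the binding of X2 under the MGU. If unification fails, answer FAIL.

tup(wrap(wrap(a)),tup(2,wrap(a),tup(7,wrap(a),wrap(wrap(a)))),wrap(wrap(wrap(a))))

Decompose wrap/1: tup(tup(tup(7,M,N),N,k),tup(Y,wrap(W),W),tup(M,tup(wrap(M),tup(2,M,Y2),wrap(N)),2)) = tup(tup(Y2,wrap(M),k),tup(S,S,1),tup(wrap(a),X2,2)).
Decompose tup/3: tup(tup(7,M,N),N,k) = tup(Y2,wrap(M),k),  tup(Y,wrap(W),W) = tup(S,S,1),  tup(M,tup(wrap(M),tup(2,M,Y2),wrap(N)),2) = tup(wrap(a),X2,2).
Decompose tup/3: tup(7,M,N) = Y2,  N = wrap(M),  k = k.
Bind Y2 := tup(7,M,N); substituting into the one remaining equation that mentions Y2 gives: tup(M,tup(wrap(M),tup(2,M,tup(7,M,N)),wrap(N)),2) = tup(wrap(a),X2,2).
Bind N := wrap(M); substituting into the one remaining equation that mentions N gives: tup(M,tup(wrap(M),tup(2,M,tup(7,M,wrap(M))),wrap(wrap(M))),2) = tup(wrap(a),X2,2). Substituting into the earlier binding gives Y2 := tup(7,M,wrap(M)).
Delete trivial equation k = k.
Decompose tup/3: Y = S,  wrap(W) = S,  W = 1.
Bind Y := S; no other remaining equation mentions Y.
Bind S := wrap(W); no other remaining equation mentions S. Substituting into the earlier binding gives Y := wrap(W).
Bind W := 1; no other remaining equation mentions W. Substituting into the earlier bindings gives Y := wrap(1), S := wrap(1).
Decompose tup/3: M = wrap(a),  tup(wrap(M),tup(2,M,tup(7,M,wrap(M))),wrap(wrap(M))) = X2,  2 = 2.
Bind M := wrap(a); substituting into the one remaining equation that mentions M gives: tup(wrap(wrap(a)),tup(2,wrap(a),tup(7,wrap(a),wrap(wrap(a)))),wrap(wrap(wrap(a)))) = X2. Substituting into the earlier bindings gives Y2 := tup(7,wrap(a),wrap(wrap(a))), N := wrap(wrap(a)).
Bind X2 := tup(wrap(wrap(a)),tup(2,wrap(a),tup(7,wrap(a),wrap(wrap(a)))),wrap(wrap(wrap(a)))); no other remaining equation mentions X2.
Delete trivial equation 2 = 2.
MGU = { Y2 -> tup(7,wrap(a),wrap(wrap(a))), N -> wrap(wrap(a)), Y -> wrap(1), S -> wrap(1), W -> 1, M -> wrap(a), X2 -> tup(wrap(wrap(a)),tup(2,wrap(a),tup(7,wrap(a),wrap(wrap(a)))),wrap(wrap(wrap(a)))) }, so X2 -> tup(wrap(wrap(a)),tup(2,wrap(a),tup(7,wrap(a),wrap(wrap(a)))),wrap(wrap(wrap(a)))).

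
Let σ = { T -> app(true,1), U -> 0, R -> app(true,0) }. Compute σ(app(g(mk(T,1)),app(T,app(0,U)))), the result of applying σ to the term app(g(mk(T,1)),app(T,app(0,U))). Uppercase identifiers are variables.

Replace each occurrence of T with app(true,1).
Replace each occurrence of U with 0.
Result: app(g(mk(app(true,1),1)),app(app(true,1),app(0,0))).

app(g(mk(app(true,1),1)),app(app(true,1),app(0,0)))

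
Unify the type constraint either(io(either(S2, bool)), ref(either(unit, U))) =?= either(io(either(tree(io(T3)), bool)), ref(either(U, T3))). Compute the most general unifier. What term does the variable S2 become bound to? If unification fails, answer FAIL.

Decompose either/2: io(either(S2, bool)) =?= io(either(tree(io(T3)), bool)),  ref(either(unit, U)) =?= ref(either(U, T3)).
Decompose io/1: either(S2, bool) =?= either(tree(io(T3)), bool).
Decompose either/2: S2 =?= tree(io(T3)),  bool =?= bool.
Bind S2 := tree(io(T3)); no other remaining equation mentions S2.
Delete trivial equation bool =?= bool.
Decompose ref/1: either(unit, U) =?= either(U, T3).
Decompose either/2: unit =?= U,  U =?= T3.
Bind U := unit; substituting into the remaining equation gives: unit =?= T3.
Bind T3 := unit. Substituting into the earlier binding gives S2 := tree(io(unit)).
MGU = { S2 ↦ tree(io(unit)), U ↦ unit, T3 ↦ unit }, so S2 ↦ tree(io(unit)).

tree(io(unit))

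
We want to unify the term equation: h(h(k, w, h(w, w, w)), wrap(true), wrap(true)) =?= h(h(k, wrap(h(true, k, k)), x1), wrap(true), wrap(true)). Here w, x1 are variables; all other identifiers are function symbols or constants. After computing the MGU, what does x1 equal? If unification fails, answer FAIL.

h(wrap(h(true, k, k)), wrap(h(true, k, k)), wrap(h(true, k, k)))

Decompose h/3: h(k, w, h(w, w, w)) =?= h(k, wrap(h(true, k, k)), x1),  wrap(true) =?= wrap(true),  wrap(true) =?= wrap(true).
Decompose h/3: k =?= k,  w =?= wrap(h(true, k, k)),  h(w, w, w) =?= x1.
Delete trivial equation k =?= k.
Bind w := wrap(h(true, k, k)); substituting into the one remaining equation that mentions w gives: h(wrap(h(true, k, k)), wrap(h(true, k, k)), wrap(h(true, k, k))) =?= x1.
Bind x1 := h(wrap(h(true, k, k)), wrap(h(true, k, k)), wrap(h(true, k, k))); no other remaining equation mentions x1.
Delete trivial equation wrap(true) =?= wrap(true).
Delete trivial equation wrap(true) =?= wrap(true).
MGU = { w := wrap(h(true, k, k)), x1 := h(wrap(h(true, k, k)), wrap(h(true, k, k)), wrap(h(true, k, k))) }, so x1 := h(wrap(h(true, k, k)), wrap(h(true, k, k)), wrap(h(true, k, k))).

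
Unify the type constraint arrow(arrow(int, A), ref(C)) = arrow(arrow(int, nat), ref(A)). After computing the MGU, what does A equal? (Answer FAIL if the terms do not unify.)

Decompose arrow/2: arrow(int, A) = arrow(int, nat),  ref(C) = ref(A).
Decompose arrow/2: int = int,  A = nat.
Delete trivial equation int = int.
Bind A := nat; substituting into the remaining equation gives: ref(C) = ref(nat).
Decompose ref/1: C = nat.
Bind C := nat.
MGU = { A := nat, C := nat }, so A := nat.

nat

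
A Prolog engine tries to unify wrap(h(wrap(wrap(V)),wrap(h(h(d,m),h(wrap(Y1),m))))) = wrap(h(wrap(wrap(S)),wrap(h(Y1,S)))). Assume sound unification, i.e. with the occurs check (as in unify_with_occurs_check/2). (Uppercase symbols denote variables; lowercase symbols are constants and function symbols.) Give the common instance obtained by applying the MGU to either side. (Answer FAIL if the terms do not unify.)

Decompose wrap/1: h(wrap(wrap(V)),wrap(h(h(d,m),h(wrap(Y1),m)))) = h(wrap(wrap(S)),wrap(h(Y1,S))).
Decompose h/2: wrap(wrap(V)) = wrap(wrap(S)),  wrap(h(h(d,m),h(wrap(Y1),m))) = wrap(h(Y1,S)).
Decompose wrap/1: wrap(V) = wrap(S).
Decompose wrap/1: V = S.
Bind V := S; no other remaining equation mentions V.
Decompose wrap/1: h(h(d,m),h(wrap(Y1),m)) = h(Y1,S).
Decompose h/2: h(d,m) = Y1,  h(wrap(Y1),m) = S.
Bind Y1 := h(d,m); substituting into the remaining equation gives: h(wrap(h(d,m)),m) = S.
Bind S := h(wrap(h(d,m)),m). Substituting into the earlier binding gives V := h(wrap(h(d,m)),m).
Applying the MGU to either side gives wrap(h(wrap(wrap(h(wrap(h(d,m)),m))),wrap(h(h(d,m),h(wrap(h(d,m)),m))))).

wrap(h(wrap(wrap(h(wrap(h(d,m)),m))),wrap(h(h(d,m),h(wrap(h(d,m)),m)))))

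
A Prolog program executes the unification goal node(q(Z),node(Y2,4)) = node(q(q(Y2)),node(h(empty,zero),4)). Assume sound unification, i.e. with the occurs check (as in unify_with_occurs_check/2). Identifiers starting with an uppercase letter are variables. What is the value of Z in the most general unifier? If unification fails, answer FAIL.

q(h(empty,zero))

Decompose node/2: q(Z) = q(q(Y2)),  node(Y2,4) = node(h(empty,zero),4).
Decompose q/1: Z = q(Y2).
Bind Z := q(Y2); no other remaining equation mentions Z.
Decompose node/2: Y2 = h(empty,zero),  4 = 4.
Bind Y2 := h(empty,zero); no other remaining equation mentions Y2. Substituting into the earlier binding gives Z := q(h(empty,zero)).
Delete trivial equation 4 = 4.
MGU = { Z ↦ q(h(empty,zero)), Y2 ↦ h(empty,zero) }, so Z ↦ q(h(empty,zero)).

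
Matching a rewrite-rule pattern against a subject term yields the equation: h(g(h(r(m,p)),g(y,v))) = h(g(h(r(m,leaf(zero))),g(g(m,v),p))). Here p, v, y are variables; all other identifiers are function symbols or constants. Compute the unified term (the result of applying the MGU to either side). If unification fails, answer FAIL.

Decompose h/1: g(h(r(m,p)),g(y,v)) = g(h(r(m,leaf(zero))),g(g(m,v),p)).
Decompose g/2: h(r(m,p)) = h(r(m,leaf(zero))),  g(y,v) = g(g(m,v),p).
Decompose h/1: r(m,p) = r(m,leaf(zero)).
Decompose r/2: m = m,  p = leaf(zero).
Delete trivial equation m = m.
Bind p := leaf(zero); substituting into the remaining equation gives: g(y,v) = g(g(m,v),leaf(zero)).
Decompose g/2: y = g(m,v),  v = leaf(zero).
Bind y := g(m,v); no other remaining equation mentions y.
Bind v := leaf(zero). Substituting into the earlier binding gives y := g(m,leaf(zero)).
Applying the MGU to either side gives h(g(h(r(m,leaf(zero))),g(g(m,leaf(zero)),leaf(zero)))).

h(g(h(r(m,leaf(zero))),g(g(m,leaf(zero)),leaf(zero))))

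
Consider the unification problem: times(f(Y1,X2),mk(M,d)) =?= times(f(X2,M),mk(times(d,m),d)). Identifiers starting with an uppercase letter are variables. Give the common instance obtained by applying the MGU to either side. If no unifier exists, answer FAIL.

times(f(times(d,m),times(d,m)),mk(times(d,m),d))

Decompose times/2: f(Y1,X2) =?= f(X2,M),  mk(M,d) =?= mk(times(d,m),d).
Decompose f/2: Y1 =?= X2,  X2 =?= M.
Bind Y1 := X2; no other remaining equation mentions Y1.
Bind X2 := M; no other remaining equation mentions X2. Substituting into the earlier binding gives Y1 := M.
Decompose mk/2: M =?= times(d,m),  d =?= d.
Bind M := times(d,m); no other remaining equation mentions M. Substituting into the earlier bindings gives Y1 := times(d,m), X2 := times(d,m).
Delete trivial equation d =?= d.
Applying the MGU to either side gives times(f(times(d,m),times(d,m)),mk(times(d,m),d)).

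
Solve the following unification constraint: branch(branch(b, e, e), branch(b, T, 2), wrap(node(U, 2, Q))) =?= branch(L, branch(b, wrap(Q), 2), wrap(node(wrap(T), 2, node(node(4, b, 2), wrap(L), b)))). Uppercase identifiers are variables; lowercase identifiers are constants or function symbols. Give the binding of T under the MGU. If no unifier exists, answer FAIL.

Decompose branch/3: branch(b, e, e) =?= L,  branch(b, T, 2) =?= branch(b, wrap(Q), 2),  wrap(node(U, 2, Q)) =?= wrap(node(wrap(T), 2, node(node(4, b, 2), wrap(L), b))).
Bind L := branch(b, e, e); substituting into the one remaining equation that mentions L gives: wrap(node(U, 2, Q)) =?= wrap(node(wrap(T), 2, node(node(4, b, 2), wrap(branch(b, e, e)), b))).
Decompose branch/3: b =?= b,  T =?= wrap(Q),  2 =?= 2.
Delete trivial equation b =?= b.
Bind T := wrap(Q); substituting into the one remaining equation that mentions T gives: wrap(node(U, 2, Q)) =?= wrap(node(wrap(wrap(Q)), 2, node(node(4, b, 2), wrap(branch(b, e, e)), b))).
Delete trivial equation 2 =?= 2.
Decompose wrap/1: node(U, 2, Q) =?= node(wrap(wrap(Q)), 2, node(node(4, b, 2), wrap(branch(b, e, e)), b)).
Decompose node/3: U =?= wrap(wrap(Q)),  2 =?= 2,  Q =?= node(node(4, b, 2), wrap(branch(b, e, e)), b).
Bind U := wrap(wrap(Q)); no other remaining equation mentions U.
Delete trivial equation 2 =?= 2.
Bind Q := node(node(4, b, 2), wrap(branch(b, e, e)), b). Substituting into the earlier bindings gives T := wrap(node(node(4, b, 2), wrap(branch(b, e, e)), b)), U := wrap(wrap(node(node(4, b, 2), wrap(branch(b, e, e)), b))).
MGU = { L := branch(b, e, e), T := wrap(node(node(4, b, 2), wrap(branch(b, e, e)), b)), U := wrap(wrap(node(node(4, b, 2), wrap(branch(b, e, e)), b))), Q := node(node(4, b, 2), wrap(branch(b, e, e)), b) }, so T := wrap(node(node(4, b, 2), wrap(branch(b, e, e)), b)).

wrap(node(node(4, b, 2), wrap(branch(b, e, e)), b))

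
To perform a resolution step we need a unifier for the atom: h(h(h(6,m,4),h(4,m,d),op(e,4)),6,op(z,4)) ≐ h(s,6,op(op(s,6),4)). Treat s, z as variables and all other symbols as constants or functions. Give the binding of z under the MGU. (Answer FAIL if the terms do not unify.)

Decompose h/3: h(h(6,m,4),h(4,m,d),op(e,4)) ≐ s,  6 ≐ 6,  op(z,4) ≐ op(op(s,6),4).
Bind s := h(h(6,m,4),h(4,m,d),op(e,4)); substituting into the one remaining equation that mentions s gives: op(z,4) ≐ op(op(h(h(6,m,4),h(4,m,d),op(e,4)),6),4).
Delete trivial equation 6 ≐ 6.
Decompose op/2: z ≐ op(h(h(6,m,4),h(4,m,d),op(e,4)),6),  4 ≐ 4.
Bind z := op(h(h(6,m,4),h(4,m,d),op(e,4)),6); no other remaining equation mentions z.
Delete trivial equation 4 ≐ 4.
MGU = { s := h(h(6,m,4),h(4,m,d),op(e,4)), z := op(h(h(6,m,4),h(4,m,d),op(e,4)),6) }, so z := op(h(h(6,m,4),h(4,m,d),op(e,4)),6).

op(h(h(6,m,4),h(4,m,d),op(e,4)),6)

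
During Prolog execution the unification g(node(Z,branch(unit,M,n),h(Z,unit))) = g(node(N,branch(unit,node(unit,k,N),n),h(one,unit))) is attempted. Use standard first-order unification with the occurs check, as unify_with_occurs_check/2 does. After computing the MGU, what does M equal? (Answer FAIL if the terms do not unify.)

Decompose g/1: node(Z,branch(unit,M,n),h(Z,unit)) = node(N,branch(unit,node(unit,k,N),n),h(one,unit)).
Decompose node/3: Z = N,  branch(unit,M,n) = branch(unit,node(unit,k,N),n),  h(Z,unit) = h(one,unit).
Bind Z := N; substituting into the one remaining equation that mentions Z gives: h(N,unit) = h(one,unit).
Decompose branch/3: unit = unit,  M = node(unit,k,N),  n = n.
Delete trivial equation unit = unit.
Bind M := node(unit,k,N); no other remaining equation mentions M.
Delete trivial equation n = n.
Decompose h/2: N = one,  unit = unit.
Bind N := one; no other remaining equation mentions N. Substituting into the earlier bindings gives Z := one, M := node(unit,k,one).
Delete trivial equation unit = unit.
MGU = { Z ↦ one, M ↦ node(unit,k,one), N ↦ one }, so M ↦ node(unit,k,one).

node(unit,k,one)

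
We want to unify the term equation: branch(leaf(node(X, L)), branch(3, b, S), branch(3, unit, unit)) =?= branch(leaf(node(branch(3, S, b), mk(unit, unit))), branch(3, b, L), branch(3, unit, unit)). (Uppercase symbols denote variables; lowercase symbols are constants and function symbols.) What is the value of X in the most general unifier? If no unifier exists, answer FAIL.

Decompose branch/3: leaf(node(X, L)) =?= leaf(node(branch(3, S, b), mk(unit, unit))),  branch(3, b, S) =?= branch(3, b, L),  branch(3, unit, unit) =?= branch(3, unit, unit).
Decompose leaf/1: node(X, L) =?= node(branch(3, S, b), mk(unit, unit)).
Decompose node/2: X =?= branch(3, S, b),  L =?= mk(unit, unit).
Bind X := branch(3, S, b); no other remaining equation mentions X.
Bind L := mk(unit, unit); substituting into the one remaining equation that mentions L gives: branch(3, b, S) =?= branch(3, b, mk(unit, unit)).
Decompose branch/3: 3 =?= 3,  b =?= b,  S =?= mk(unit, unit).
Delete trivial equation 3 =?= 3.
Delete trivial equation b =?= b.
Bind S := mk(unit, unit); no other remaining equation mentions S. Substituting into the earlier binding gives X := branch(3, mk(unit, unit), b).
Delete trivial equation branch(3, unit, unit) =?= branch(3, unit, unit).
MGU = { X := branch(3, mk(unit, unit), b), L := mk(unit, unit), S := mk(unit, unit) }, so X := branch(3, mk(unit, unit), b).

branch(3, mk(unit, unit), b)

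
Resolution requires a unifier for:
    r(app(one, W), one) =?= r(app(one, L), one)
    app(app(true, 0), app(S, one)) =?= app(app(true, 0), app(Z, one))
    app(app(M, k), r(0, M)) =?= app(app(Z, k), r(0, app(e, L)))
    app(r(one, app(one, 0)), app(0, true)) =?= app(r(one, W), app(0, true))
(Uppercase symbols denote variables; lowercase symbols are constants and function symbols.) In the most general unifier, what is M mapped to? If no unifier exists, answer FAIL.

app(e, app(one, 0))

Decompose r/2: app(one, W) =?= app(one, L),  one =?= one.
Decompose app/2: one =?= one,  W =?= L.
Delete trivial equation one =?= one.
Bind W := L; substituting into the one remaining equation that mentions W gives: app(r(one, app(one, 0)), app(0, true)) =?= app(r(one, L), app(0, true)).
Delete trivial equation one =?= one.
Decompose app/2: app(true, 0) =?= app(true, 0),  app(S, one) =?= app(Z, one).
Delete trivial equation app(true, 0) =?= app(true, 0).
Decompose app/2: S =?= Z,  one =?= one.
Bind S := Z; no other remaining equation mentions S.
Delete trivial equation one =?= one.
Decompose app/2: app(M, k) =?= app(Z, k),  r(0, M) =?= r(0, app(e, L)).
Decompose app/2: M =?= Z,  k =?= k.
Bind M := Z; substituting into the one remaining equation that mentions M gives: r(0, Z) =?= r(0, app(e, L)).
Delete trivial equation k =?= k.
Decompose r/2: 0 =?= 0,  Z =?= app(e, L).
Delete trivial equation 0 =?= 0.
Bind Z := app(e, L); no other remaining equation mentions Z. Substituting into the earlier bindings gives S := app(e, L), M := app(e, L).
Decompose app/2: r(one, app(one, 0)) =?= r(one, L),  app(0, true) =?= app(0, true).
Decompose r/2: one =?= one,  app(one, 0) =?= L.
Delete trivial equation one =?= one.
Bind L := app(one, 0); no other remaining equation mentions L. Substituting into the earlier bindings gives W := app(one, 0), S := app(e, app(one, 0)), M := app(e, app(one, 0)), Z := app(e, app(one, 0)).
Delete trivial equation app(0, true) =?= app(0, true).
MGU = { W := app(one, 0), S := app(e, app(one, 0)), M := app(e, app(one, 0)), Z := app(e, app(one, 0)), L := app(one, 0) }, so M := app(e, app(one, 0)).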